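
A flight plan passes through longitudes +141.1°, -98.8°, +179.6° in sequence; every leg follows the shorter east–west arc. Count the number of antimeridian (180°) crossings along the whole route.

Leg 1: +141.1° → -98.8°, shortest Δλ = 120.1° (east) — crosses 180°.
Leg 2: -98.8° → +179.6°, shortest Δλ = -81.6° (west) — crosses 180°.
Total crossings: 2.

2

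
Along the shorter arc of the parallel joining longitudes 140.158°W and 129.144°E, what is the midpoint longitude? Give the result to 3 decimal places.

174.493°E

Signed shortest Δλ from -140.158° to +129.144° is -90.698°.
Midpoint longitude = -140.158° + (-90.698°)/2 = -140.158° − 45.349° = -185.507°.
Normalise into (−180°, 180°]: +174.493°.
(The naïve average (-140.158 + +129.144)/2 = -5.507° is on the wrong side of the globe.)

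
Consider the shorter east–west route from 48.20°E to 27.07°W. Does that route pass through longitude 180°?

Signed shortest Δλ = ((-27.07 − 48.20 + 180) mod 360) − 180 = -75.27°.
Going west by 75.27° from +48.20° reaches -27.07° without touching 180°.

No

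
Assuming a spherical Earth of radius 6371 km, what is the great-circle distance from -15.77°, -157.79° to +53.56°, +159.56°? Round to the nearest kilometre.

Δλ = 159.56 − -157.79 = 317.35°; wrapped into (−180°, 180°]: -42.65°.
Δφ = 53.56 − -15.77 = 69.33°.
a = sin²(Δφ/2) + cos φ₁ · cos φ₂ · sin²(Δλ/2) = 0.399103.
c = 2·atan2(√a, √(1−a)) = 1.36761 rad → d = 6371·c ≈ 8713.02 km.

8713 km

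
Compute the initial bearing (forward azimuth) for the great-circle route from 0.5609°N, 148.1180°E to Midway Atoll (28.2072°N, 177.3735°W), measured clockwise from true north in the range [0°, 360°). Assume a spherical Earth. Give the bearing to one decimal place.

Δλ = -177.3735 − 148.1180 = -325.4915°; wrapped into (−180°, 180°]: 34.5085°.
θ = atan2( sin Δλ · cos φ₂ , cos φ₁ · sin φ₂ − sin φ₁ · cos φ₂ · cos Δλ )
  = atan2(0.49925, 0.46553) = 47.002° → normalised to [0°, 360°): 47.002°.

47.0°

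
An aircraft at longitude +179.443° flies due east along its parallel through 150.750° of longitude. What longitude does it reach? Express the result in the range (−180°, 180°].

Start at +179.443°; shift +150.750° → +330.193°.
+330.193° lies outside (−180°, 180°]; subtract 360° → -29.807°.

-29.807°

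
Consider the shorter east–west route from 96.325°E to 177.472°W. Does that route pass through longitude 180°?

Naïve |-177.472 − 96.325| = 273.797° > 180°, so the shorter arc goes the other way round — across 180°.
Signed shortest Δλ = ((-177.472 − 96.325 + 180) mod 360) − 180 = 86.203°.
Going east by 86.203° from +96.325° passes through 180° before reaching -177.472°.

Yes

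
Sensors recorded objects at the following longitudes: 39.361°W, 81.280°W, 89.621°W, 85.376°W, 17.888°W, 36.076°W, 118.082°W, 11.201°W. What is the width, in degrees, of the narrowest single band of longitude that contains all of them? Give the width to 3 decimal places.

106.881°

Sort the longitudes: -118.082°, -89.621°, -85.376°, -81.280°, -39.361°, -36.076°, -17.888°, -11.201°.
Eastward gaps between consecutive values (wrapping around): 28.461°, 4.245°, 4.096°, 41.919°, 3.285°, 18.188°, 6.687°, 253.119°.
Largest gap = 253.119° ⇒ minimal covering band is its complement: 360° − 253.119° = 106.881°.
Band runs from -118.082° eastward to -11.201°.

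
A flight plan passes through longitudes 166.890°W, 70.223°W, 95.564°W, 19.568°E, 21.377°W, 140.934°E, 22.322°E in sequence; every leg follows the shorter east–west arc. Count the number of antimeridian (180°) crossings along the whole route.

Leg 1: -166.890° → -70.223°, shortest Δλ = 96.667° (east) — does not cross 180°.
Leg 2: -70.223° → -95.564°, shortest Δλ = -25.341° (west) — does not cross 180°.
Leg 3: -95.564° → +19.568°, shortest Δλ = 115.132° (east) — does not cross 180°.
Leg 4: +19.568° → -21.377°, shortest Δλ = -40.945° (west) — does not cross 180°.
Leg 5: -21.377° → +140.934°, shortest Δλ = 162.311° (east) — does not cross 180°.
Leg 6: +140.934° → +22.322°, shortest Δλ = -118.612° (west) — does not cross 180°.
Total crossings: 0.

0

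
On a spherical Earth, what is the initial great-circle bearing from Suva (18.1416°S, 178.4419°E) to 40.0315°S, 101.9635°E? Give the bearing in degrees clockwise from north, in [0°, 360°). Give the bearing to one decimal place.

Δλ = 101.9635 − 178.4419 = -76.4784°.
θ = atan2( sin Δλ · cos φ₂ , cos φ₁ · sin φ₂ − sin φ₁ · cos φ₂ · cos Δλ )
  = atan2(-0.74447, -0.55549) = -126.729° → normalised to [0°, 360°): 233.271°.

233.3°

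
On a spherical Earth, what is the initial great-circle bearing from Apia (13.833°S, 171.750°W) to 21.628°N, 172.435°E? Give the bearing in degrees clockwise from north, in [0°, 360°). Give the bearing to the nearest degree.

336°

Δλ = 172.435 − -171.750 = 344.185°; wrapped into (−180°, 180°]: -15.815°.
θ = atan2( sin Δλ · cos φ₂ , cos φ₁ · sin φ₂ − sin φ₁ · cos φ₂ · cos Δλ )
  = atan2(-0.25334, 0.57174) = -23.899° → normalised to [0°, 360°): 336.101°.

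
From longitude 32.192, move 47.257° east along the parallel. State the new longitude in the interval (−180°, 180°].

Start at +32.192°; shift +47.257° → +79.449°.
+79.449° already lies in (−180°, 180°].

+79.449°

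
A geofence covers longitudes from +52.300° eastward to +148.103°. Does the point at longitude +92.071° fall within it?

Yes

Band width going east from +52.300° to +148.103°: ((148.103 − 52.300) mod 360) = 95.803°.
Offset of +92.071° east of the west edge: ((92.071 − 52.300) mod 360) = 39.771°.
39.771° ≤ 95.803° ⇒ inside.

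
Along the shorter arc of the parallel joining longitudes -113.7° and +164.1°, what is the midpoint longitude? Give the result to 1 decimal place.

-154.8°

Signed shortest Δλ from -113.7° to +164.1° is -82.2°.
Midpoint longitude = -113.7° + (-82.2°)/2 = -113.7° − 41.1° = -154.8°.
(The naïve average (-113.7 + +164.1)/2 = 25.2° is on the wrong side of the globe.)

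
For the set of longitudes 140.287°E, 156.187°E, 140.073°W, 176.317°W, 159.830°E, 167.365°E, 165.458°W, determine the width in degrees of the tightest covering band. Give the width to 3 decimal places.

79.640°

Sort the longitudes: -176.317°, -165.458°, -140.073°, +140.287°, +156.187°, +159.830°, +167.365°.
Eastward gaps between consecutive values (wrapping around): 10.859°, 25.385°, 280.360°, 15.900°, 3.643°, 7.535°, 16.318°.
Largest gap = 280.360° ⇒ minimal covering band is its complement: 360° − 280.360° = 79.640°.
Band runs from +140.287° eastward to -140.073°, crossing the antimeridian.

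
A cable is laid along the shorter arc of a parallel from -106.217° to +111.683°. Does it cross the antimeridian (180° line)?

Naïve |111.683 − -106.217| = 217.9° > 180°, so the shorter arc goes the other way round — across 180°.
Signed shortest Δλ = ((111.683 − -106.217 + 180) mod 360) − 180 = -142.1°.
Going west by 142.1° from -106.217° passes through 180° before reaching +111.683°.

Yes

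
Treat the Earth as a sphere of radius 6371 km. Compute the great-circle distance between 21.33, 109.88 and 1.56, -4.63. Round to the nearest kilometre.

Δλ = -4.63 − 109.88 = -114.51°.
Δφ = 1.56 − 21.33 = -19.77°.
a = sin²(Δφ/2) + cos φ₁ · cos φ₂ · sin²(Δλ/2) = 0.688195.
c = 2·atan2(√a, √(1−a)) = 1.95669 rad → d = 6371·c ≈ 12466.09 km.

12466 km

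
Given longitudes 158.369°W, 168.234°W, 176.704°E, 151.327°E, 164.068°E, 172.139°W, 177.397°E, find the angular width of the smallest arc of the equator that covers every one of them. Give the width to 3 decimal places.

50.304°

Sort the longitudes: -172.139°, -168.234°, -158.369°, +151.327°, +164.068°, +176.704°, +177.397°.
Eastward gaps between consecutive values (wrapping around): 3.905°, 9.865°, 309.696°, 12.741°, 12.636°, 0.693°, 10.464°.
Largest gap = 309.696° ⇒ minimal covering band is its complement: 360° − 309.696° = 50.304°.
Band runs from +151.327° eastward to -158.369°, crossing the antimeridian.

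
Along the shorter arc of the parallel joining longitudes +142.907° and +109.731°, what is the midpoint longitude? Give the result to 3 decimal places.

+126.319°

Signed shortest Δλ from +142.907° to +109.731° is -33.176°.
Midpoint longitude = +142.907° + (-33.176°)/2 = +142.907° − 16.588° = +126.319°.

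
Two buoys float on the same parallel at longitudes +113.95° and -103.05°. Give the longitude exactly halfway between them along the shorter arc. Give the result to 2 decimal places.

Signed shortest Δλ from +113.95° to -103.05° is +143.00°.
Midpoint longitude = +113.95° + (+143.00°)/2 = +113.95° + 71.50° = +185.45°.
Normalise into (−180°, 180°]: -174.55°.
(The naïve average (+113.95 + -103.05)/2 = 5.45° is on the wrong side of the globe.)

-174.55°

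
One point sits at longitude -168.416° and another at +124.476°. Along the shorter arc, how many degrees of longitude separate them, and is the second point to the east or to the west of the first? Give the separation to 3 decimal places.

Raw difference: 124.476 − -168.416 = 292.892°.
Normalise into (−180°, 180°]: 292.892° − 360° = -67.108°.
Negative ⇒ the second point lies to the west; separation 67.108°.

67.108° west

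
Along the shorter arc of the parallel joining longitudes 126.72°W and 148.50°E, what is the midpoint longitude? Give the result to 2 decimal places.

Signed shortest Δλ from -126.72° to +148.50° is -84.78°.
Midpoint longitude = -126.72° + (-84.78°)/2 = -126.72° − 42.39° = -169.11°.
(The naïve average (-126.72 + +148.50)/2 = 10.89° is on the wrong side of the globe.)

169.11°W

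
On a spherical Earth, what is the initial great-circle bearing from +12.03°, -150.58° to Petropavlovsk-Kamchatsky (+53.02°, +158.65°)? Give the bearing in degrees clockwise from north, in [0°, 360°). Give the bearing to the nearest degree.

Δλ = 158.65 − -150.58 = 309.23°; wrapped into (−180°, 180°]: -50.77°.
θ = atan2( sin Δλ · cos φ₂ , cos φ₁ · sin φ₂ − sin φ₁ · cos φ₂ · cos Δλ )
  = atan2(-0.46596, 0.70201) = -33.574° → normalised to [0°, 360°): 326.426°.

326°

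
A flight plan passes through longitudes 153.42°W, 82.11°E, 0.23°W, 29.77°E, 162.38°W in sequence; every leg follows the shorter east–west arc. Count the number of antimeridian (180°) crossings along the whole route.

Leg 1: -153.42° → +82.11°, shortest Δλ = -124.47° (west) — crosses 180°.
Leg 2: +82.11° → -0.23°, shortest Δλ = -82.34° (west) — does not cross 180°.
Leg 3: -0.23° → +29.77°, shortest Δλ = 30.0° (east) — does not cross 180°.
Leg 4: +29.77° → -162.38°, shortest Δλ = 167.85° (east) — crosses 180°.
Total crossings: 2.

2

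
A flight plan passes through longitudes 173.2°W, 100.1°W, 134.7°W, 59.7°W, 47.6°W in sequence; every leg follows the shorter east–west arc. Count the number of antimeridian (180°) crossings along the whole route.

Leg 1: -173.2° → -100.1°, shortest Δλ = 73.1° (east) — does not cross 180°.
Leg 2: -100.1° → -134.7°, shortest Δλ = -34.6° (west) — does not cross 180°.
Leg 3: -134.7° → -59.7°, shortest Δλ = 75.0° (east) — does not cross 180°.
Leg 4: -59.7° → -47.6°, shortest Δλ = 12.1° (east) — does not cross 180°.
Total crossings: 0.

0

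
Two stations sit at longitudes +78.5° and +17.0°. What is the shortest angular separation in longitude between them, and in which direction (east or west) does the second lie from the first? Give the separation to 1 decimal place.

61.5° west

Raw difference: 17.0 − 78.5 = -61.5°.
Normalise into (−180°, 180°]: -61.5° stays -61.5°.
Negative ⇒ the second point lies to the west; separation 61.5°.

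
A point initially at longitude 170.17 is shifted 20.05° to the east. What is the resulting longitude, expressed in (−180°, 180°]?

Start at +170.17°; shift +20.05° → +190.22°.
+190.22° lies outside (−180°, 180°]; subtract 360° → -169.78°.

-169.78°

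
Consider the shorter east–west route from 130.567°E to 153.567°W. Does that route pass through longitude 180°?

Naïve |-153.567 − 130.567| = 284.134° > 180°, so the shorter arc goes the other way round — across 180°.
Signed shortest Δλ = ((-153.567 − 130.567 + 180) mod 360) − 180 = 75.866°.
Going east by 75.866° from +130.567° passes through 180° before reaching -153.567°.

Yes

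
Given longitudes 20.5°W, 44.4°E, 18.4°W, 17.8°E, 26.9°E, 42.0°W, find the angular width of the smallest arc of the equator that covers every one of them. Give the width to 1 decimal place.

Sort the longitudes: -42.0°, -20.5°, -18.4°, +17.8°, +26.9°, +44.4°.
Eastward gaps between consecutive values (wrapping around): 21.5°, 2.1°, 36.2°, 9.1°, 17.5°, 273.6°.
Largest gap = 273.6° ⇒ minimal covering band is its complement: 360° − 273.6° = 86.4°.
Band runs from -42.0° eastward to +44.4°.

86.4°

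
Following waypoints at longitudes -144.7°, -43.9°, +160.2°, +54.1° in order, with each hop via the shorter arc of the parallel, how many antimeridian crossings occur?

Leg 1: -144.7° → -43.9°, shortest Δλ = 100.8° (east) — does not cross 180°.
Leg 2: -43.9° → +160.2°, shortest Δλ = -155.9° (west) — crosses 180°.
Leg 3: +160.2° → +54.1°, shortest Δλ = -106.1° (west) — does not cross 180°.
Total crossings: 1.

1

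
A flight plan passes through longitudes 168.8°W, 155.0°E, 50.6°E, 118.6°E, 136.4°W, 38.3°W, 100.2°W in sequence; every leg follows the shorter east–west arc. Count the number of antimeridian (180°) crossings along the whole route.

2

Leg 1: -168.8° → +155.0°, shortest Δλ = -36.2° (west) — crosses 180°.
Leg 2: +155.0° → +50.6°, shortest Δλ = -104.4° (west) — does not cross 180°.
Leg 3: +50.6° → +118.6°, shortest Δλ = 68.0° (east) — does not cross 180°.
Leg 4: +118.6° → -136.4°, shortest Δλ = 105.0° (east) — crosses 180°.
Leg 5: -136.4° → -38.3°, shortest Δλ = 98.1° (east) — does not cross 180°.
Leg 6: -38.3° → -100.2°, shortest Δλ = -61.9° (west) — does not cross 180°.
Total crossings: 2.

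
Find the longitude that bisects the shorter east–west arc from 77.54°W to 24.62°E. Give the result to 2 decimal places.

26.46°W

Signed shortest Δλ from -77.54° to +24.62° is +102.16°.
Midpoint longitude = -77.54° + (+102.16°)/2 = -77.54° + 51.08° = -26.46°.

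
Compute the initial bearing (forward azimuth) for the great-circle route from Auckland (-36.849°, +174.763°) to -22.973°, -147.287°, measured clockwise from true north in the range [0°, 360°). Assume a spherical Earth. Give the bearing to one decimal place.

Δλ = -147.287 − 174.763 = -322.050°; wrapped into (−180°, 180°]: 37.950°.
θ = atan2( sin Δλ · cos φ₂ , cos φ₁ · sin φ₂ − sin φ₁ · cos φ₂ · cos Δλ )
  = atan2(0.56620, 0.12307) = 77.737° → normalised to [0°, 360°): 77.737°.

77.7°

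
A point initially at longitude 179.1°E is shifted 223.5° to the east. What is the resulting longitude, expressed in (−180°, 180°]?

42.6°E

Start at +179.1°; shift +223.5° → +402.6°.
+402.6° lies outside (−180°, 180°]; subtract 360° → +42.6°.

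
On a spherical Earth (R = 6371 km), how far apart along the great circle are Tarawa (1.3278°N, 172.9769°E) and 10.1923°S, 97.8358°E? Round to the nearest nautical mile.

4541 nmi

Δλ = 97.8358 − 172.9769 = -75.1411°.
Δφ = -10.1923 − 1.3278 = -11.5201°.
a = sin²(Δφ/2) + cos φ₁ · cos φ₂ · sin²(Δλ/2) = 0.375888.
c = 2·atan2(√a, √(1−a)) = 1.31995 rad → d = 6371·c ≈ 8409.40 km ≈ 4540.71 nmi.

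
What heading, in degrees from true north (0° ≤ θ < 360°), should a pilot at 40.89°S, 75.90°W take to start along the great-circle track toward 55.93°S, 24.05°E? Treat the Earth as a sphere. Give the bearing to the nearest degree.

Δλ = 24.05 − -75.90 = 99.95°.
θ = atan2( sin Δλ · cos φ₂ , cos φ₁ · sin φ₂ − sin φ₁ · cos φ₂ · cos Δλ )
  = atan2(0.55178, -0.68957) = 141.334° → normalised to [0°, 360°): 141.334°.

141°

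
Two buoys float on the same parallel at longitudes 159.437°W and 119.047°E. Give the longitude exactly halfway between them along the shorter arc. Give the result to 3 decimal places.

Signed shortest Δλ from -159.437° to +119.047° is -81.516°.
Midpoint longitude = -159.437° + (-81.516°)/2 = -159.437° − 40.758° = -200.195°.
Normalise into (−180°, 180°]: +159.805°.
(The naïve average (-159.437 + +119.047)/2 = -20.195° is on the wrong side of the globe.)

159.805°E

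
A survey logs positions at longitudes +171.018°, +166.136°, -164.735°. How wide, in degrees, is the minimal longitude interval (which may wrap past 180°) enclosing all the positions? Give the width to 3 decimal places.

Sort the longitudes: -164.735°, +166.136°, +171.018°.
Eastward gaps between consecutive values (wrapping around): 330.871°, 4.882°, 24.247°.
Largest gap = 330.871° ⇒ minimal covering band is its complement: 360° − 330.871° = 29.129°.
Band runs from +166.136° eastward to -164.735°, crossing the antimeridian.

29.129°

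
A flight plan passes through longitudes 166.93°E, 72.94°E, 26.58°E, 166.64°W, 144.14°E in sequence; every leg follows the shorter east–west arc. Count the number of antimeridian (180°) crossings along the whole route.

2

Leg 1: +166.93° → +72.94°, shortest Δλ = -93.99° (west) — does not cross 180°.
Leg 2: +72.94° → +26.58°, shortest Δλ = -46.36° (west) — does not cross 180°.
Leg 3: +26.58° → -166.64°, shortest Δλ = 166.78° (east) — crosses 180°.
Leg 4: -166.64° → +144.14°, shortest Δλ = -49.22° (west) — crosses 180°.
Total crossings: 2.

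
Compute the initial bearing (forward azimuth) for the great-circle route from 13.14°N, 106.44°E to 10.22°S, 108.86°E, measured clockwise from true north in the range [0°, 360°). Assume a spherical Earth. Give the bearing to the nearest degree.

Δλ = 108.86 − 106.44 = 2.42°.
θ = atan2( sin Δλ · cos φ₂ , cos φ₁ · sin φ₂ − sin φ₁ · cos φ₂ · cos Δλ )
  = atan2(0.04155, -0.39631) = 174.014° → normalised to [0°, 360°): 174.014°.

174°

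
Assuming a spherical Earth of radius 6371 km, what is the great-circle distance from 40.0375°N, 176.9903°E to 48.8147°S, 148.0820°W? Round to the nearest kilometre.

10459 km

Δλ = -148.0820 − 176.9903 = -325.0723°; wrapped into (−180°, 180°]: 34.9277°.
Δφ = -48.8147 − 40.0375 = -88.8522°.
a = sin²(Δφ/2) + cos φ₁ · cos φ₂ · sin²(Δλ/2) = 0.535390.
c = 2·atan2(√a, √(1−a)) = 1.64164 rad → d = 6371·c ≈ 10458.86 km.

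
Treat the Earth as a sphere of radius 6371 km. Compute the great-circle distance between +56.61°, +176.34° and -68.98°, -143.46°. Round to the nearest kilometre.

14338 km

Δλ = -143.46 − 176.34 = -319.80°; wrapped into (−180°, 180°]: 40.20°.
Δφ = -68.98 − 56.61 = -125.59°.
a = sin²(Δφ/2) + cos φ₁ · cos φ₂ · sin²(Δλ/2) = 0.814304.
c = 2·atan2(√a, √(1−a)) = 2.25056 rad → d = 6371·c ≈ 14338.31 km.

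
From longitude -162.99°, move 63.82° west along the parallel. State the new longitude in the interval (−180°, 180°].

Start at -162.99°; shift −63.82° → -226.81°.
-226.81° lies outside (−180°, 180°]; add 360° → +133.19°.

+133.19°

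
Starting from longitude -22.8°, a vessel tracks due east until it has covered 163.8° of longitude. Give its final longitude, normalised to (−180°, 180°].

Start at -22.8°; shift +163.8° → +141.0°.
+141.0° already lies in (−180°, 180°].

+141.0°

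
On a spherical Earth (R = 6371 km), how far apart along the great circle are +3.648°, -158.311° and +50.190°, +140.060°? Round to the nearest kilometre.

Δλ = 140.060 − -158.311 = 298.371°; wrapped into (−180°, 180°]: -61.629°.
Δφ = 50.190 − 3.648 = 46.542°.
a = sin²(Δφ/2) + cos φ₁ · cos φ₂ · sin²(Δλ/2) = 0.323755.
c = 2·atan2(√a, √(1−a)) = 1.21057 rad → d = 6371·c ≈ 7712.51 km.

7713 km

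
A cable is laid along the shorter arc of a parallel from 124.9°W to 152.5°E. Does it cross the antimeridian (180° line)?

Naïve |152.5 − -124.9| = 277.4° > 180°, so the shorter arc goes the other way round — across 180°.
Signed shortest Δλ = ((152.5 − -124.9 + 180) mod 360) − 180 = -82.6°.
Going west by 82.6° from -124.9° passes through 180° before reaching +152.5°.

Yes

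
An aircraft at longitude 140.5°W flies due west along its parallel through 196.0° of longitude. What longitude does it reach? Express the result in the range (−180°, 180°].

23.5°E

Start at -140.5°; shift −196.0° → -336.5°.
-336.5° lies outside (−180°, 180°]; add 360° → +23.5°.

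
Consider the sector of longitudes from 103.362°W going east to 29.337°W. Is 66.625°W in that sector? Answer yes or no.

Band width going east from -103.362° to -29.337°: ((-29.337 − -103.362) mod 360) = 74.025°.
Offset of -66.625° east of the west edge: ((-66.625 − -103.362) mod 360) = 36.737°.
36.737° ≤ 74.025° ⇒ inside.

Yes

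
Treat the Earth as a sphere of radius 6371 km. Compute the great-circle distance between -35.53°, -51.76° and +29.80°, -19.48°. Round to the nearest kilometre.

Δλ = -19.48 − -51.76 = 32.28°.
Δφ = 29.80 − -35.53 = 65.33°.
a = sin²(Δφ/2) + cos φ₁ · cos φ₂ · sin²(Δλ/2) = 0.345876.
c = 2·atan2(√a, √(1−a)) = 1.25745 rad → d = 6371·c ≈ 8011.19 km.

8011 km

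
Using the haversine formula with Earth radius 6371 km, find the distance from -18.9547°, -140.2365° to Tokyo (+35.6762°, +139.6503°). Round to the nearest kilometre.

Δλ = 139.6503 − -140.2365 = 279.8868°; wrapped into (−180°, 180°]: -80.1132°.
Δφ = 35.6762 − -18.9547 = 54.6309°.
a = sin²(Δφ/2) + cos φ₁ · cos φ₂ · sin²(Δλ/2) = 0.528761.
c = 2·atan2(√a, √(1−a)) = 1.62835 rad → d = 6371·c ≈ 10374.22 km.

10374 km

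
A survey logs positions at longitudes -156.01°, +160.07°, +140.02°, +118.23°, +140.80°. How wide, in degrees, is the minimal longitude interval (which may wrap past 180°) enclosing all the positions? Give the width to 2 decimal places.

Sort the longitudes: -156.01°, +118.23°, +140.02°, +140.80°, +160.07°.
Eastward gaps between consecutive values (wrapping around): 274.24°, 21.79°, 0.78°, 19.27°, 43.92°.
Largest gap = 274.24° ⇒ minimal covering band is its complement: 360° − 274.24° = 85.76°.
Band runs from +118.23° eastward to -156.01°, crossing the antimeridian.

85.76°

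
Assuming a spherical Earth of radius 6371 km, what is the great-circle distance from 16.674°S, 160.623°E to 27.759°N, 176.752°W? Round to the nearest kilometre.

5509 km

Δλ = -176.752 − 160.623 = -337.375°; wrapped into (−180°, 180°]: 22.625°.
Δφ = 27.759 − -16.674 = 44.433°.
a = sin²(Δφ/2) + cos φ₁ · cos φ₂ · sin²(Δλ/2) = 0.175584.
c = 2·atan2(√a, √(1−a)) = 0.86475 rad → d = 6371·c ≈ 5509.31 km.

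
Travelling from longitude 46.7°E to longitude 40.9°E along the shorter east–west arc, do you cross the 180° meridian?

Signed shortest Δλ = ((40.9 − 46.7 + 180) mod 360) − 180 = -5.8°.
Going west by 5.8° from +46.7° reaches +40.9° without touching 180°.

No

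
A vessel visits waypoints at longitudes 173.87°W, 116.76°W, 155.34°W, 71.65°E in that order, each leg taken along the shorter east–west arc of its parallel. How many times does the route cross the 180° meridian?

1

Leg 1: -173.87° → -116.76°, shortest Δλ = 57.11° (east) — does not cross 180°.
Leg 2: -116.76° → -155.34°, shortest Δλ = -38.58° (west) — does not cross 180°.
Leg 3: -155.34° → +71.65°, shortest Δλ = -133.01° (west) — crosses 180°.
Total crossings: 1.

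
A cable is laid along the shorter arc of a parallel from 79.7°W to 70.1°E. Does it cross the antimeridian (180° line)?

Signed shortest Δλ = ((70.1 − -79.7 + 180) mod 360) − 180 = 149.8°.
Going east by 149.8° from -79.7° reaches +70.1° without touching 180°.

No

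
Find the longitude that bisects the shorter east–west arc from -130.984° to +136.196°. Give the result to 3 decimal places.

Signed shortest Δλ from -130.984° to +136.196° is -92.820°.
Midpoint longitude = -130.984° + (-92.820°)/2 = -130.984° − 46.410° = -177.394°.
(The naïve average (-130.984 + +136.196)/2 = 2.606° is on the wrong side of the globe.)

-177.394°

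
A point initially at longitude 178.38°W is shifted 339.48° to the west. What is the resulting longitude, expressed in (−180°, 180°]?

Start at -178.38°; shift −339.48° → -517.86°.
-517.86° lies outside (−180°, 180°]; add 360° → -157.86°.

157.86°W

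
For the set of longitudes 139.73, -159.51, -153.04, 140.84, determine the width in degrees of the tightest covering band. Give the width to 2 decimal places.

67.23°

Sort the longitudes: -159.51°, -153.04°, +139.73°, +140.84°.
Eastward gaps between consecutive values (wrapping around): 6.47°, 292.77°, 1.11°, 59.65°.
Largest gap = 292.77° ⇒ minimal covering band is its complement: 360° − 292.77° = 67.23°.
Band runs from +139.73° eastward to -153.04°, crossing the antimeridian.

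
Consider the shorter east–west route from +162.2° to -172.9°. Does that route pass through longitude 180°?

Naïve |-172.9 − 162.2| = 335.1° > 180°, so the shorter arc goes the other way round — across 180°.
Signed shortest Δλ = ((-172.9 − 162.2 + 180) mod 360) − 180 = 24.9°.
Going east by 24.9° from +162.2° passes through 180° before reaching -172.9°.

Yes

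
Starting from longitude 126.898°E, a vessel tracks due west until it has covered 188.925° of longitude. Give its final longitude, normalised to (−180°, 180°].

62.027°W

Start at +126.898°; shift −188.925° → -62.027°.
-62.027° already lies in (−180°, 180°].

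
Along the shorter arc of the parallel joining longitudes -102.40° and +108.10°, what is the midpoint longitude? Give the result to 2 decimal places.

Signed shortest Δλ from -102.40° to +108.10° is -149.50°.
Midpoint longitude = -102.40° + (-149.50°)/2 = -102.40° − 74.75° = -177.15°.
(The naïve average (-102.40 + +108.10)/2 = 2.85° is on the wrong side of the globe.)

-177.15°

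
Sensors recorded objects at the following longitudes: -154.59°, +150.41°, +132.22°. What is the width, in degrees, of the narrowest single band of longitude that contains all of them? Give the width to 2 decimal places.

73.19°

Sort the longitudes: -154.59°, +132.22°, +150.41°.
Eastward gaps between consecutive values (wrapping around): 286.81°, 18.19°, 55.00°.
Largest gap = 286.81° ⇒ minimal covering band is its complement: 360° − 286.81° = 73.19°.
Band runs from +132.22° eastward to -154.59°, crossing the antimeridian.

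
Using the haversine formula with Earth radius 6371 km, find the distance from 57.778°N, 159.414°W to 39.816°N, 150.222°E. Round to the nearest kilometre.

Δλ = 150.222 − -159.414 = 309.636°; wrapped into (−180°, 180°]: -50.364°.
Δφ = 39.816 − 57.778 = -17.962°.
a = sin²(Δφ/2) + cos φ₁ · cos φ₂ · sin²(Δλ/2) = 0.098518.
c = 2·atan2(√a, √(1−a)) = 0.63854 rad → d = 6371·c ≈ 4068.16 km.

4068 km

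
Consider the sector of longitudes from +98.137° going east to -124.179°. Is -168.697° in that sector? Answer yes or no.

Band width going east from +98.137° to -124.179°: ((-124.179 − 98.137) mod 360) = 137.684°.
Offset of -168.697° east of the west edge: ((-168.697 − 98.137) mod 360) = 93.166°.
93.166° ≤ 137.684° ⇒ inside.

Yes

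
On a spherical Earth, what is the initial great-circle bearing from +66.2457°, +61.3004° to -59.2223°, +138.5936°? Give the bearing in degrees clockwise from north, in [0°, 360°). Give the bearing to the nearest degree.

Δλ = 138.5936 − 61.3004 = 77.2932°.
θ = atan2( sin Δλ · cos φ₂ , cos φ₁ · sin φ₂ − sin φ₁ · cos φ₂ · cos Δλ )
  = atan2(0.49918, -0.44910) = 131.977° → normalised to [0°, 360°): 131.977°.

132°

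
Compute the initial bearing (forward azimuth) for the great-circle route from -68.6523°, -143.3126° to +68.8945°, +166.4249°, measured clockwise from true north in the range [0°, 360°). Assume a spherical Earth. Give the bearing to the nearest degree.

Δλ = 166.4249 − -143.3126 = 309.7375°; wrapped into (−180°, 180°]: -50.2625°.
θ = atan2( sin Δλ · cos φ₂ , cos φ₁ · sin φ₂ − sin φ₁ · cos φ₂ · cos Δλ )
  = atan2(-0.27690, 0.55401) = -26.556° → normalised to [0°, 360°): 333.444°.

333°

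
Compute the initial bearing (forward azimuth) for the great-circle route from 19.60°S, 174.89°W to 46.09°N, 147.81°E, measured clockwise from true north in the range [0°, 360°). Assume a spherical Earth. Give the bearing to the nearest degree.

Δλ = 147.81 − -174.89 = 322.70°; wrapped into (−180°, 180°]: -37.30°.
θ = atan2( sin Δλ · cos φ₂ , cos φ₁ · sin φ₂ − sin φ₁ · cos φ₂ · cos Δλ )
  = atan2(-0.42027, 0.86375) = -25.946° → normalised to [0°, 360°): 334.054°.

334°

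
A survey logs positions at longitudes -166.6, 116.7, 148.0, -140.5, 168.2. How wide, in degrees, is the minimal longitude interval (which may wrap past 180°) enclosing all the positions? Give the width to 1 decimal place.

102.8°

Sort the longitudes: -166.6°, -140.5°, +116.7°, +148.0°, +168.2°.
Eastward gaps between consecutive values (wrapping around): 26.1°, 257.2°, 31.3°, 20.2°, 25.2°.
Largest gap = 257.2° ⇒ minimal covering band is its complement: 360° − 257.2° = 102.8°.
Band runs from +116.7° eastward to -140.5°, crossing the antimeridian.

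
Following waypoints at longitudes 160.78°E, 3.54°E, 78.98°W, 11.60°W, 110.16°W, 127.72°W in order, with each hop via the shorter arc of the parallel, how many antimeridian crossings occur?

Leg 1: +160.78° → +3.54°, shortest Δλ = -157.24° (west) — does not cross 180°.
Leg 2: +3.54° → -78.98°, shortest Δλ = -82.52° (west) — does not cross 180°.
Leg 3: -78.98° → -11.60°, shortest Δλ = 67.38° (east) — does not cross 180°.
Leg 4: -11.60° → -110.16°, shortest Δλ = -98.56° (west) — does not cross 180°.
Leg 5: -110.16° → -127.72°, shortest Δλ = -17.56° (west) — does not cross 180°.
Total crossings: 0.

0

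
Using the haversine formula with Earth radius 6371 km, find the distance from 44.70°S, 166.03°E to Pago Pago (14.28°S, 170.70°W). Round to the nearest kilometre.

4032 km

Δλ = -170.70 − 166.03 = -336.73°; wrapped into (−180°, 180°]: 23.27°.
Δφ = -14.28 − -44.70 = 30.42°.
a = sin²(Δφ/2) + cos φ₁ · cos φ₂ · sin²(Δλ/2) = 0.096849.
c = 2·atan2(√a, √(1−a)) = 0.63292 rad → d = 6371·c ≈ 4032.35 km.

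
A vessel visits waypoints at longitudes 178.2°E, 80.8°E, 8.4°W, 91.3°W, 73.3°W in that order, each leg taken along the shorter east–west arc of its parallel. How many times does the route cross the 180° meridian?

0

Leg 1: +178.2° → +80.8°, shortest Δλ = -97.4° (west) — does not cross 180°.
Leg 2: +80.8° → -8.4°, shortest Δλ = -89.2° (west) — does not cross 180°.
Leg 3: -8.4° → -91.3°, shortest Δλ = -82.9° (west) — does not cross 180°.
Leg 4: -91.3° → -73.3°, shortest Δλ = 18.0° (east) — does not cross 180°.
Total crossings: 0.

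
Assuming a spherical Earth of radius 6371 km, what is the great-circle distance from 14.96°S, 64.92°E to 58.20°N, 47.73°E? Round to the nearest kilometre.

Δλ = 47.73 − 64.92 = -17.19°.
Δφ = 58.20 − -14.96 = 73.16°.
a = sin²(Δφ/2) + cos φ₁ · cos φ₂ · sin²(Δλ/2) = 0.366521.
c = 2·atan2(√a, √(1−a)) = 1.30056 rad → d = 6371·c ≈ 8285.87 km.

8286 km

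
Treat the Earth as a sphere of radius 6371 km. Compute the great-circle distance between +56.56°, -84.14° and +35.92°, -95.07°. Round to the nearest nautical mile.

Δλ = -95.07 − -84.14 = -10.93°.
Δφ = 35.92 − 56.56 = -20.64°.
a = sin²(Δφ/2) + cos φ₁ · cos φ₂ · sin²(Δλ/2) = 0.036141.
c = 2·atan2(√a, √(1−a)) = 0.38254 rad → d = 6371·c ≈ 2437.19 km ≈ 1315.98 nmi.

1316 nmi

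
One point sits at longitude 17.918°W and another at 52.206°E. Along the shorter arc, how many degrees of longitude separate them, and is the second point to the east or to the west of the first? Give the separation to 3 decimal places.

Raw difference: 52.206 − -17.918 = 70.124°.
Normalise into (−180°, 180°]: 70.124° stays 70.124°.
Positive ⇒ the second point lies to the east; separation 70.124°.

70.124° east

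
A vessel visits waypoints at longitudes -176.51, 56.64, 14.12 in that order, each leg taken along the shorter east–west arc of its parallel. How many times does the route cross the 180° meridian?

Leg 1: -176.51° → +56.64°, shortest Δλ = -126.85° (west) — crosses 180°.
Leg 2: +56.64° → +14.12°, shortest Δλ = -42.52° (west) — does not cross 180°.
Total crossings: 1.

1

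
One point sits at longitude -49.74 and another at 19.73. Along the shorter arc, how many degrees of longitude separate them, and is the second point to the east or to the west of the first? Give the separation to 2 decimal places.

69.47° east

Raw difference: 19.73 − -49.74 = 69.47°.
Normalise into (−180°, 180°]: 69.47° stays 69.47°.
Positive ⇒ the second point lies to the east; separation 69.47°.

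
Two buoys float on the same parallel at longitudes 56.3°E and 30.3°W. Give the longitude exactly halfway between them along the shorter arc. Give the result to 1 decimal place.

13.0°E

Signed shortest Δλ from +56.3° to -30.3° is -86.6°.
Midpoint longitude = +56.3° + (-86.6°)/2 = +56.3° − 43.3° = +13.0°.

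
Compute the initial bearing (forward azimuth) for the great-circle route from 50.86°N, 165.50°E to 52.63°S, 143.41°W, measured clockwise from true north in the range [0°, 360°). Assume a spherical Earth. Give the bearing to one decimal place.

Δλ = -143.41 − 165.50 = -308.91°; wrapped into (−180°, 180°]: 51.09°.
θ = atan2( sin Δλ · cos φ₂ , cos φ₁ · sin φ₂ − sin φ₁ · cos φ₂ · cos Δλ )
  = atan2(0.47230, -0.79733) = 149.360° → normalised to [0°, 360°): 149.360°.

149.4°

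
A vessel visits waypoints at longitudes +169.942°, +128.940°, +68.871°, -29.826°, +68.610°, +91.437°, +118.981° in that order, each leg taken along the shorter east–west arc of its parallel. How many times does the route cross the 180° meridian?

0

Leg 1: +169.942° → +128.940°, shortest Δλ = -41.002° (west) — does not cross 180°.
Leg 2: +128.940° → +68.871°, shortest Δλ = -60.069° (west) — does not cross 180°.
Leg 3: +68.871° → -29.826°, shortest Δλ = -98.697° (west) — does not cross 180°.
Leg 4: -29.826° → +68.610°, shortest Δλ = 98.436° (east) — does not cross 180°.
Leg 5: +68.610° → +91.437°, shortest Δλ = 22.827° (east) — does not cross 180°.
Leg 6: +91.437° → +118.981°, shortest Δλ = 27.544° (east) — does not cross 180°.
Total crossings: 0.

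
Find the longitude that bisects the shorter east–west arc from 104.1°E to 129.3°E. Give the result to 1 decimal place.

Signed shortest Δλ from +104.1° to +129.3° is +25.2°.
Midpoint longitude = +104.1° + (+25.2°)/2 = +104.1° + 12.6° = +116.7°.

116.7°E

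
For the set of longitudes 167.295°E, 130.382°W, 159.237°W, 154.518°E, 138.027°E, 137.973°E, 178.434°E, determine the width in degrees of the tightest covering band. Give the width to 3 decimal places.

Sort the longitudes: -159.237°, -130.382°, +137.973°, +138.027°, +154.518°, +167.295°, +178.434°.
Eastward gaps between consecutive values (wrapping around): 28.855°, 268.355°, 0.054°, 16.491°, 12.777°, 11.139°, 22.329°.
Largest gap = 268.355° ⇒ minimal covering band is its complement: 360° − 268.355° = 91.645°.
Band runs from +137.973° eastward to -130.382°, crossing the antimeridian.

91.645°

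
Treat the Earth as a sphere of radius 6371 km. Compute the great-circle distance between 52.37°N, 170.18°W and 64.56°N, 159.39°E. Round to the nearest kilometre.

2193 km

Δλ = 159.39 − -170.18 = 329.57°; wrapped into (−180°, 180°]: -30.43°.
Δφ = 64.56 − 52.37 = 12.19°.
a = sin²(Δφ/2) + cos φ₁ · cos φ₂ · sin²(Δλ/2) = 0.029338.
c = 2·atan2(√a, √(1−a)) = 0.34426 rad → d = 6371·c ≈ 2193.31 km.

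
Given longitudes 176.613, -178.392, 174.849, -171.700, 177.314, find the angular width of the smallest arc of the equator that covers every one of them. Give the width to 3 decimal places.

13.451°

Sort the longitudes: -178.392°, -171.700°, +174.849°, +176.613°, +177.314°.
Eastward gaps between consecutive values (wrapping around): 6.692°, 346.549°, 1.764°, 0.701°, 4.294°.
Largest gap = 346.549° ⇒ minimal covering band is its complement: 360° − 346.549° = 13.451°.
Band runs from +174.849° eastward to -171.700°, crossing the antimeridian.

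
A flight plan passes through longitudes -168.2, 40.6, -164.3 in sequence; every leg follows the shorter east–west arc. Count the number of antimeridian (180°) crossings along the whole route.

2

Leg 1: -168.2° → +40.6°, shortest Δλ = -151.2° (west) — crosses 180°.
Leg 2: +40.6° → -164.3°, shortest Δλ = 155.1° (east) — crosses 180°.
Total crossings: 2.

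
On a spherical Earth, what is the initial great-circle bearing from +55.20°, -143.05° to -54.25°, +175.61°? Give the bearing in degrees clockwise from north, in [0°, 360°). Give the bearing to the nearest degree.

205°

Δλ = 175.61 − -143.05 = 318.66°; wrapped into (−180°, 180°]: -41.34°.
θ = atan2( sin Δλ · cos φ₂ , cos φ₁ · sin φ₂ − sin φ₁ · cos φ₂ · cos Δλ )
  = atan2(-0.38591, -0.82338) = -154.888° → normalised to [0°, 360°): 205.112°.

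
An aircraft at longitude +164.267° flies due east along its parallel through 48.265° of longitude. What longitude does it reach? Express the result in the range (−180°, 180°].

-147.468°

Start at +164.267°; shift +48.265° → +212.532°.
+212.532° lies outside (−180°, 180°]; subtract 360° → -147.468°.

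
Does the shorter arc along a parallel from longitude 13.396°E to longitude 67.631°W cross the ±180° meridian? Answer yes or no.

No

Signed shortest Δλ = ((-67.631 − 13.396 + 180) mod 360) − 180 = -81.027°.
Going west by 81.027° from +13.396° reaches -67.631° without touching 180°.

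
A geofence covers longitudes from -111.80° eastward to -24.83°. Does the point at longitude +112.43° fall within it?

Band width going east from -111.80° to -24.83°: ((-24.83 − -111.80) mod 360) = 86.97°.
Offset of +112.43° east of the west edge: ((112.43 − -111.80) mod 360) = 224.23°.
224.23° > 86.97° ⇒ outside.

No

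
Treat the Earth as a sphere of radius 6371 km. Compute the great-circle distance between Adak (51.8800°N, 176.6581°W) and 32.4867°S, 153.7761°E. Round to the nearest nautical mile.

5299 nmi

Δλ = 153.7761 − -176.6581 = 330.4342°; wrapped into (−180°, 180°]: -29.5658°.
Δφ = -32.4867 − 51.8800 = -84.3667°.
a = sin²(Δφ/2) + cos φ₁ · cos φ₂ · sin²(Δλ/2) = 0.484820.
c = 2·atan2(√a, √(1−a)) = 1.54043 rad → d = 6371·c ≈ 9814.09 km ≈ 5299.19 nmi.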